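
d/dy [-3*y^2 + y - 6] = 1 - 6*y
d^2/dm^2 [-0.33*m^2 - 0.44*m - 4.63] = -0.660000000000000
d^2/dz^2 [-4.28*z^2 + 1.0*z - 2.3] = -8.56000000000000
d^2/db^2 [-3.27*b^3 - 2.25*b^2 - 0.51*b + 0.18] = -19.62*b - 4.5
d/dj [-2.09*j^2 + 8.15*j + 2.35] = 8.15 - 4.18*j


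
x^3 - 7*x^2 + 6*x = x*(x - 6)*(x - 1)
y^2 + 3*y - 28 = (y - 4)*(y + 7)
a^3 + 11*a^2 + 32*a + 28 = (a + 2)^2*(a + 7)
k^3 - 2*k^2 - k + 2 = (k - 2)*(k - 1)*(k + 1)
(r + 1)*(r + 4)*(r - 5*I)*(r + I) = r^4 + 5*r^3 - 4*I*r^3 + 9*r^2 - 20*I*r^2 + 25*r - 16*I*r + 20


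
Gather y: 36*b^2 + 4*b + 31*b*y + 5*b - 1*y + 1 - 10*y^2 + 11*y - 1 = 36*b^2 + 9*b - 10*y^2 + y*(31*b + 10)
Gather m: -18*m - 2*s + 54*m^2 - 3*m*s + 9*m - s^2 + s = 54*m^2 + m*(-3*s - 9) - s^2 - s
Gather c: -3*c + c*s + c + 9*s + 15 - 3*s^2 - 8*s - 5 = c*(s - 2) - 3*s^2 + s + 10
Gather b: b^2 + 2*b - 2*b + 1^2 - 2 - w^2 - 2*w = b^2 - w^2 - 2*w - 1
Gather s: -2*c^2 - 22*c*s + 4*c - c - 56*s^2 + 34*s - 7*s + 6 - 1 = -2*c^2 + 3*c - 56*s^2 + s*(27 - 22*c) + 5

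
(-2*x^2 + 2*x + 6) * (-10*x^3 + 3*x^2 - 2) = 20*x^5 - 26*x^4 - 54*x^3 + 22*x^2 - 4*x - 12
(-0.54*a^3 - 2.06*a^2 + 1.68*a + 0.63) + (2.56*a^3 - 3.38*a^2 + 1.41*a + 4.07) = 2.02*a^3 - 5.44*a^2 + 3.09*a + 4.7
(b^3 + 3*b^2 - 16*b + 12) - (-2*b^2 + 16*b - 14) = b^3 + 5*b^2 - 32*b + 26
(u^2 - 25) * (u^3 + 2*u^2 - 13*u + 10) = u^5 + 2*u^4 - 38*u^3 - 40*u^2 + 325*u - 250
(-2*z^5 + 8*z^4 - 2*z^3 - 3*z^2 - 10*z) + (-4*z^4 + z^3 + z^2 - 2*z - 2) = -2*z^5 + 4*z^4 - z^3 - 2*z^2 - 12*z - 2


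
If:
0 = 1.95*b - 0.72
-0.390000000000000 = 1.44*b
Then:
No Solution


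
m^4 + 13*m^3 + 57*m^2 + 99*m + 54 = (m + 1)*(m + 3)^2*(m + 6)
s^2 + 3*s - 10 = (s - 2)*(s + 5)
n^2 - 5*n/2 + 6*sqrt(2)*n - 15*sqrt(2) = (n - 5/2)*(n + 6*sqrt(2))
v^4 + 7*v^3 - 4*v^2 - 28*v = v*(v - 2)*(v + 2)*(v + 7)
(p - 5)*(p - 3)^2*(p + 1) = p^4 - 10*p^3 + 28*p^2 - 6*p - 45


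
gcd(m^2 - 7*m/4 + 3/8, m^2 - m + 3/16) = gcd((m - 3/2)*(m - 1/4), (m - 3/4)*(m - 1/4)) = m - 1/4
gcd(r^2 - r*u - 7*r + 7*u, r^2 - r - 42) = r - 7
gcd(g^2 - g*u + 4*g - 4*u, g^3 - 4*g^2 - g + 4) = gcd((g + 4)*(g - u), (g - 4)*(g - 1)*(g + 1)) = 1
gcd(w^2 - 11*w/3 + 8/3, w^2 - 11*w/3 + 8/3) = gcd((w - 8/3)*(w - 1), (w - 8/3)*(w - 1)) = w^2 - 11*w/3 + 8/3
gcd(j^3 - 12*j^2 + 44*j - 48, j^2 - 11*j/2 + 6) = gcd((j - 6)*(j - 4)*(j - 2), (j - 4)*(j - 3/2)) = j - 4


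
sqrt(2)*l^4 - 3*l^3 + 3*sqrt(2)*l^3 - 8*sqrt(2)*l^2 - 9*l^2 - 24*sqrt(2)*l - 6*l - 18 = (l + 3)*(l - 3*sqrt(2))*(l + sqrt(2))*(sqrt(2)*l + 1)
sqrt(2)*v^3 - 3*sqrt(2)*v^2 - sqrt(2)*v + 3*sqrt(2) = (v - 3)*(v - 1)*(sqrt(2)*v + sqrt(2))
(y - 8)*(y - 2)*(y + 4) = y^3 - 6*y^2 - 24*y + 64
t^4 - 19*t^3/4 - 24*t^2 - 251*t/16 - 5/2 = (t - 8)*(t + 1/4)*(t + 1/2)*(t + 5/2)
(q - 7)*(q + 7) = q^2 - 49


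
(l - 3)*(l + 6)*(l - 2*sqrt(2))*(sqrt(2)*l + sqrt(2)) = sqrt(2)*l^4 - 4*l^3 + 4*sqrt(2)*l^3 - 15*sqrt(2)*l^2 - 16*l^2 - 18*sqrt(2)*l + 60*l + 72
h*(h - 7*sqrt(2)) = h^2 - 7*sqrt(2)*h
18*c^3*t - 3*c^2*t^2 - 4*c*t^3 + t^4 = t*(-3*c + t)^2*(2*c + t)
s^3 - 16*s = s*(s - 4)*(s + 4)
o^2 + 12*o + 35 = (o + 5)*(o + 7)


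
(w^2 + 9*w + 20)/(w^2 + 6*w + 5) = (w + 4)/(w + 1)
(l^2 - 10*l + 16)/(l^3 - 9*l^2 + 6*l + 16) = 1/(l + 1)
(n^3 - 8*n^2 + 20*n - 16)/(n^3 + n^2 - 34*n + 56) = (n - 2)/(n + 7)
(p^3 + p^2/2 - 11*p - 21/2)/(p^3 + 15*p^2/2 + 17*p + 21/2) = (2*p - 7)/(2*p + 7)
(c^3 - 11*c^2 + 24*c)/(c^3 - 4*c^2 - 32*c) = (c - 3)/(c + 4)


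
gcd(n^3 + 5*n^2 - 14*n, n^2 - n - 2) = n - 2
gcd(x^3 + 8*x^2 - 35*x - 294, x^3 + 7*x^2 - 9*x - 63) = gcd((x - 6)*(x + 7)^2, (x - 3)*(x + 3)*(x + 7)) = x + 7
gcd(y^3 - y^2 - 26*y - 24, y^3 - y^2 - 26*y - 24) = y^3 - y^2 - 26*y - 24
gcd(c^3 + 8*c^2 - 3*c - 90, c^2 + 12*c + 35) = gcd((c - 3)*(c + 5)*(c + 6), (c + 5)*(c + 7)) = c + 5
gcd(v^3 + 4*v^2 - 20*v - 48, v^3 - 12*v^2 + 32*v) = v - 4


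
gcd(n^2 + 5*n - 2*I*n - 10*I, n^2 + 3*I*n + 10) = n - 2*I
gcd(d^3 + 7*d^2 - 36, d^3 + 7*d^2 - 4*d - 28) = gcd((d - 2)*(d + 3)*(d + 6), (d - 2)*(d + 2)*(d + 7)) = d - 2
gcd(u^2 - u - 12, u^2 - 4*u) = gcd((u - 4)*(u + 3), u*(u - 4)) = u - 4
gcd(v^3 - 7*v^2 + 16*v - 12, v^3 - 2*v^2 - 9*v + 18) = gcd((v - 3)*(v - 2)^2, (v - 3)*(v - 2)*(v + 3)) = v^2 - 5*v + 6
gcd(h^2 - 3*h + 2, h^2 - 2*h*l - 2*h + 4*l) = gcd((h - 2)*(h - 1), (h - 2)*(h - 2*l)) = h - 2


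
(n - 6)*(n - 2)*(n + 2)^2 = n^4 - 4*n^3 - 16*n^2 + 16*n + 48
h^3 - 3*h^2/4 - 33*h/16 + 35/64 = (h - 7/4)*(h - 1/4)*(h + 5/4)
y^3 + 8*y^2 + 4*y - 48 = (y - 2)*(y + 4)*(y + 6)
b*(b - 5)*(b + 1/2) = b^3 - 9*b^2/2 - 5*b/2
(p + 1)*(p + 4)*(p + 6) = p^3 + 11*p^2 + 34*p + 24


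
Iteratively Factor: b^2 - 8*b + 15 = (b - 3)*(b - 5)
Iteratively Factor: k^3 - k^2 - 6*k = (k - 3)*(k^2 + 2*k) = k*(k - 3)*(k + 2)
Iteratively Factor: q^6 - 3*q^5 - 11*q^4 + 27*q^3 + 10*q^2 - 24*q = (q - 4)*(q^5 + q^4 - 7*q^3 - q^2 + 6*q) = (q - 4)*(q - 2)*(q^4 + 3*q^3 - q^2 - 3*q) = (q - 4)*(q - 2)*(q - 1)*(q^3 + 4*q^2 + 3*q) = (q - 4)*(q - 2)*(q - 1)*(q + 3)*(q^2 + q) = q*(q - 4)*(q - 2)*(q - 1)*(q + 3)*(q + 1)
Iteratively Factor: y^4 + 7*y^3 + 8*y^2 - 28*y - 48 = (y + 2)*(y^3 + 5*y^2 - 2*y - 24) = (y - 2)*(y + 2)*(y^2 + 7*y + 12) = (y - 2)*(y + 2)*(y + 4)*(y + 3)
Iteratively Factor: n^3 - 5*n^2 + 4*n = (n - 1)*(n^2 - 4*n) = (n - 4)*(n - 1)*(n)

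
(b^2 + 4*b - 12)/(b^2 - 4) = (b + 6)/(b + 2)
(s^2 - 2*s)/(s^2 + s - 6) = s/(s + 3)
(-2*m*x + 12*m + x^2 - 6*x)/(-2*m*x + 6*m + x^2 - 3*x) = (x - 6)/(x - 3)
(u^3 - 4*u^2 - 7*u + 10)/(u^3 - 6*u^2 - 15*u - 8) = (-u^3 + 4*u^2 + 7*u - 10)/(-u^3 + 6*u^2 + 15*u + 8)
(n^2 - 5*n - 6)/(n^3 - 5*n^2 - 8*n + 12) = (n + 1)/(n^2 + n - 2)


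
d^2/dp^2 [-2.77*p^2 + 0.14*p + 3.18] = -5.54000000000000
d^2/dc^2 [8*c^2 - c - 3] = 16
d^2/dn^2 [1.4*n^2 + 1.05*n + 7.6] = 2.80000000000000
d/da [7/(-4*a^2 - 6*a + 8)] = 7*(4*a + 3)/(2*(2*a^2 + 3*a - 4)^2)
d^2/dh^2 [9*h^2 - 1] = 18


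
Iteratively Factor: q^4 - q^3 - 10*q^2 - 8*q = (q + 2)*(q^3 - 3*q^2 - 4*q) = (q + 1)*(q + 2)*(q^2 - 4*q) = q*(q + 1)*(q + 2)*(q - 4)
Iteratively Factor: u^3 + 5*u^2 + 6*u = (u)*(u^2 + 5*u + 6) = u*(u + 2)*(u + 3)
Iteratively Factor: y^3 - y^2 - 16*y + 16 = (y - 1)*(y^2 - 16) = (y - 1)*(y + 4)*(y - 4)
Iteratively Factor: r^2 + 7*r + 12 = (r + 3)*(r + 4)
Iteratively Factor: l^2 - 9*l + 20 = (l - 4)*(l - 5)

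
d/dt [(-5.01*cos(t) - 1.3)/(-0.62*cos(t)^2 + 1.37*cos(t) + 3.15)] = (3.1062*cos(t)^2 + 1.612*cos(t) + 14.0005)*sin(t)/(0.3844*cos(t)^4 - 1.6988*cos(t)^3 - 2.0291*cos(t)^2 + 8.631*cos(t) + 9.9225)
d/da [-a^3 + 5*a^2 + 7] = a*(10 - 3*a)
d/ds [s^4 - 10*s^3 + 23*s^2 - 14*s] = 4*s^3 - 30*s^2 + 46*s - 14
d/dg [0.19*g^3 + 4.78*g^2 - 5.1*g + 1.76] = 0.57*g^2 + 9.56*g - 5.1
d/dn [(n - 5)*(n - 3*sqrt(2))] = 2*n - 5 - 3*sqrt(2)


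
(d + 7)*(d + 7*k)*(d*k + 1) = d^3*k + 7*d^2*k^2 + 7*d^2*k + d^2 + 49*d*k^2 + 7*d*k + 7*d + 49*k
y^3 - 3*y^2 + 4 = (y - 2)^2*(y + 1)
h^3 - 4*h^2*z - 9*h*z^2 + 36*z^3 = (h - 4*z)*(h - 3*z)*(h + 3*z)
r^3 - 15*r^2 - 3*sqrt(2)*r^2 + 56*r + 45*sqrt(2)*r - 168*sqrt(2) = (r - 8)*(r - 7)*(r - 3*sqrt(2))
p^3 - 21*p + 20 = (p - 4)*(p - 1)*(p + 5)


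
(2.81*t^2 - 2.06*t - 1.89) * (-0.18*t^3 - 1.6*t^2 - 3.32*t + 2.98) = -0.5058*t^5 - 4.1252*t^4 - 5.693*t^3 + 18.237*t^2 + 0.135999999999999*t - 5.6322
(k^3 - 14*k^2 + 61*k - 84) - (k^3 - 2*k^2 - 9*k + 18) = -12*k^2 + 70*k - 102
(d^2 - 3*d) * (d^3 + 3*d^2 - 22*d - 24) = d^5 - 31*d^3 + 42*d^2 + 72*d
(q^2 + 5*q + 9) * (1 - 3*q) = -3*q^3 - 14*q^2 - 22*q + 9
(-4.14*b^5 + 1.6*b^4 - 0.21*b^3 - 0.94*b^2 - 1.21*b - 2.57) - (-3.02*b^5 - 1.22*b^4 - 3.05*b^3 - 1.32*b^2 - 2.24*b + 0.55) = -1.12*b^5 + 2.82*b^4 + 2.84*b^3 + 0.38*b^2 + 1.03*b - 3.12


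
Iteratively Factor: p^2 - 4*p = (p)*(p - 4)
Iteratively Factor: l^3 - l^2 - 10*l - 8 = (l - 4)*(l^2 + 3*l + 2) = (l - 4)*(l + 1)*(l + 2)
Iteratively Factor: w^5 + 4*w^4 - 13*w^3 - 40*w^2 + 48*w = (w)*(w^4 + 4*w^3 - 13*w^2 - 40*w + 48) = w*(w + 4)*(w^3 - 13*w + 12) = w*(w + 4)^2*(w^2 - 4*w + 3) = w*(w - 3)*(w + 4)^2*(w - 1)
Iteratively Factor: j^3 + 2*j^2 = (j)*(j^2 + 2*j) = j*(j + 2)*(j)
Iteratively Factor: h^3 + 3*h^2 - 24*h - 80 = (h + 4)*(h^2 - h - 20) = (h - 5)*(h + 4)*(h + 4)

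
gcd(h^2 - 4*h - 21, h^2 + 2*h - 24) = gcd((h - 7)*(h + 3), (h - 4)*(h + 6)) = 1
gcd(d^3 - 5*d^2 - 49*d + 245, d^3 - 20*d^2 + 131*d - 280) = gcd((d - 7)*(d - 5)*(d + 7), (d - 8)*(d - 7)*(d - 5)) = d^2 - 12*d + 35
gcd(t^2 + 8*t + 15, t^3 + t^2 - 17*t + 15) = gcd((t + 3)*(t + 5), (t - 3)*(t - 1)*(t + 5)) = t + 5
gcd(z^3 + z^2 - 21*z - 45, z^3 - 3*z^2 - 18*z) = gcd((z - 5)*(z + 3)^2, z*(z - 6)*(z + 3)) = z + 3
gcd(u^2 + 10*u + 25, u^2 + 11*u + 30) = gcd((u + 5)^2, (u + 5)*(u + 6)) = u + 5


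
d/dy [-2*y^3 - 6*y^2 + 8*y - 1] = -6*y^2 - 12*y + 8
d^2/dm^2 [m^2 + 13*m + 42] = 2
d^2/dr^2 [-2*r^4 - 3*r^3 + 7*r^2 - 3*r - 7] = -24*r^2 - 18*r + 14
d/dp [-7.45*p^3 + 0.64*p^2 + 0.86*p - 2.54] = -22.35*p^2 + 1.28*p + 0.86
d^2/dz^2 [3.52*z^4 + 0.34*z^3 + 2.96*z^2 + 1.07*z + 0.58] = 42.24*z^2 + 2.04*z + 5.92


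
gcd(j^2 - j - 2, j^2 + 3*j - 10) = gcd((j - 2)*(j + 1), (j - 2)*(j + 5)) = j - 2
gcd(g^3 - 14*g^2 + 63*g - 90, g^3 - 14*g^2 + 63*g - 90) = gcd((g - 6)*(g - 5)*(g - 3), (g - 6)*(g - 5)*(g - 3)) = g^3 - 14*g^2 + 63*g - 90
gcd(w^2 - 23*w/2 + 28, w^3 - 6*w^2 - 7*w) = 1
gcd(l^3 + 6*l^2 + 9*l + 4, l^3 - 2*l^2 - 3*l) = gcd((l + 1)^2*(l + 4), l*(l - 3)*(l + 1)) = l + 1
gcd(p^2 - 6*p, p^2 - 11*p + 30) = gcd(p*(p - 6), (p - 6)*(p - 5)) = p - 6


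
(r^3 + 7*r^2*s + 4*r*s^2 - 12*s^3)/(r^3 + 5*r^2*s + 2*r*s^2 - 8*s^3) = (r + 6*s)/(r + 4*s)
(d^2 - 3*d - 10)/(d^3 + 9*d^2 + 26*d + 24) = (d - 5)/(d^2 + 7*d + 12)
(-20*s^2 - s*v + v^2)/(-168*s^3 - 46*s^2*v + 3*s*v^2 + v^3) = (5*s - v)/(42*s^2 + s*v - v^2)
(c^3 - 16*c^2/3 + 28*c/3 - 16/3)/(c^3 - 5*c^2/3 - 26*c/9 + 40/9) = 3*(c - 2)/(3*c + 5)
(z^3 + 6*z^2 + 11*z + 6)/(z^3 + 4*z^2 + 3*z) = (z + 2)/z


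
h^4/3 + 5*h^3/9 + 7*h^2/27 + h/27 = h*(h/3 + 1/3)*(h + 1/3)^2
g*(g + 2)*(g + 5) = g^3 + 7*g^2 + 10*g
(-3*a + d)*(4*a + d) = -12*a^2 + a*d + d^2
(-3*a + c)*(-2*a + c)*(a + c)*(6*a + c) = 36*a^4 + 12*a^3*c - 23*a^2*c^2 + 2*a*c^3 + c^4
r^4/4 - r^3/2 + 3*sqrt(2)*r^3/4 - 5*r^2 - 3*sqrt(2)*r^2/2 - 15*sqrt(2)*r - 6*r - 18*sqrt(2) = (r/2 + 1)^2*(r - 6)*(r + 3*sqrt(2))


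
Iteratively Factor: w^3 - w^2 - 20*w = (w + 4)*(w^2 - 5*w) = (w - 5)*(w + 4)*(w)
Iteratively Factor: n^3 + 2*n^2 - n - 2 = (n + 1)*(n^2 + n - 2) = (n - 1)*(n + 1)*(n + 2)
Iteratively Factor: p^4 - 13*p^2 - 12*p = (p - 4)*(p^3 + 4*p^2 + 3*p) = p*(p - 4)*(p^2 + 4*p + 3) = p*(p - 4)*(p + 1)*(p + 3)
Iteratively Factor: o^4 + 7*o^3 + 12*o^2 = (o + 4)*(o^3 + 3*o^2) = (o + 3)*(o + 4)*(o^2) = o*(o + 3)*(o + 4)*(o)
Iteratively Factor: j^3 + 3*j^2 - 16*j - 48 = (j + 4)*(j^2 - j - 12) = (j - 4)*(j + 4)*(j + 3)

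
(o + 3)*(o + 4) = o^2 + 7*o + 12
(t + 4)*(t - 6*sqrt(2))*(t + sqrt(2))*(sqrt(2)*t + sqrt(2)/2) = sqrt(2)*t^4 - 10*t^3 + 9*sqrt(2)*t^3/2 - 45*t^2 - 10*sqrt(2)*t^2 - 54*sqrt(2)*t - 20*t - 24*sqrt(2)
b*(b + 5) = b^2 + 5*b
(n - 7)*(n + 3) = n^2 - 4*n - 21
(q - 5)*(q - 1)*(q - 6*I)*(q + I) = q^4 - 6*q^3 - 5*I*q^3 + 11*q^2 + 30*I*q^2 - 36*q - 25*I*q + 30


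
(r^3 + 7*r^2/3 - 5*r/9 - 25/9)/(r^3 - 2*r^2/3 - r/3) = (9*r^2 + 30*r + 25)/(3*r*(3*r + 1))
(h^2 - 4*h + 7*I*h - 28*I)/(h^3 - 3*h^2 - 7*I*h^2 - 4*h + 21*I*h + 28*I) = (h + 7*I)/(h^2 + h*(1 - 7*I) - 7*I)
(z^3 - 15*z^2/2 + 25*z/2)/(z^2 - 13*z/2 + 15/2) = z*(2*z - 5)/(2*z - 3)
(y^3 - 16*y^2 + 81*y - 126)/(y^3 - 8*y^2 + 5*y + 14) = (y^2 - 9*y + 18)/(y^2 - y - 2)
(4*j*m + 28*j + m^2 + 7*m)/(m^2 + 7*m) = (4*j + m)/m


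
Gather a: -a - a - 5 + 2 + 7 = 4 - 2*a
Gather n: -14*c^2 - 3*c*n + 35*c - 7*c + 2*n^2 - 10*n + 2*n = -14*c^2 + 28*c + 2*n^2 + n*(-3*c - 8)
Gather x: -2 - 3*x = -3*x - 2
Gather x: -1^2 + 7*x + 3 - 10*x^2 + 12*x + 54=-10*x^2 + 19*x + 56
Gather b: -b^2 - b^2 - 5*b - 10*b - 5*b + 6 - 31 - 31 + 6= -2*b^2 - 20*b - 50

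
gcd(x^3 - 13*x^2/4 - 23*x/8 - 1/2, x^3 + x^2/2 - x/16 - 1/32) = x^2 + 3*x/4 + 1/8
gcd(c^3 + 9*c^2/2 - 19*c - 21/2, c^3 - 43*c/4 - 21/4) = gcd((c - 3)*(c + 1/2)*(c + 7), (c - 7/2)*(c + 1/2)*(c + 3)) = c + 1/2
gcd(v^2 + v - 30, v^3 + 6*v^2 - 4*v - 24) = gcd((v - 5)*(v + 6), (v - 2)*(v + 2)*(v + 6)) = v + 6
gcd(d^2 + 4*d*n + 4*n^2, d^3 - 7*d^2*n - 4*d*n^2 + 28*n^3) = d + 2*n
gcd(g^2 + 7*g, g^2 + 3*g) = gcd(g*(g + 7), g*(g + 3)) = g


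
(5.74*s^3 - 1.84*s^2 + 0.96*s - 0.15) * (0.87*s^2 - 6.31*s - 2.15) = 4.9938*s^5 - 37.8202*s^4 + 0.104600000000001*s^3 - 2.2321*s^2 - 1.1175*s + 0.3225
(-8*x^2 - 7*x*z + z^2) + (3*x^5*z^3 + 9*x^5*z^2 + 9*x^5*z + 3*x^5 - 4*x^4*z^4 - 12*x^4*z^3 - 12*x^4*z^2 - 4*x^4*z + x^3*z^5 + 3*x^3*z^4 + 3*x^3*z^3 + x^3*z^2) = 3*x^5*z^3 + 9*x^5*z^2 + 9*x^5*z + 3*x^5 - 4*x^4*z^4 - 12*x^4*z^3 - 12*x^4*z^2 - 4*x^4*z + x^3*z^5 + 3*x^3*z^4 + 3*x^3*z^3 + x^3*z^2 - 8*x^2 - 7*x*z + z^2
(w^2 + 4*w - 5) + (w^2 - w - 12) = 2*w^2 + 3*w - 17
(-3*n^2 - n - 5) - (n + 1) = -3*n^2 - 2*n - 6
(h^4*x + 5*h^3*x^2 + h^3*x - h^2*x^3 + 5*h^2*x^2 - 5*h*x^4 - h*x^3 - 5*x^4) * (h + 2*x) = h^5*x + 7*h^4*x^2 + h^4*x + 9*h^3*x^3 + 7*h^3*x^2 - 7*h^2*x^4 + 9*h^2*x^3 - 10*h*x^5 - 7*h*x^4 - 10*x^5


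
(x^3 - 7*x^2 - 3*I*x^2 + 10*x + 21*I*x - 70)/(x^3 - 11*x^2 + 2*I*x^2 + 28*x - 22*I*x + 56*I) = (x - 5*I)/(x - 4)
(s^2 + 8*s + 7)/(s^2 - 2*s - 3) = (s + 7)/(s - 3)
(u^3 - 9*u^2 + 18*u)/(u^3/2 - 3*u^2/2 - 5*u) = 2*(-u^2 + 9*u - 18)/(-u^2 + 3*u + 10)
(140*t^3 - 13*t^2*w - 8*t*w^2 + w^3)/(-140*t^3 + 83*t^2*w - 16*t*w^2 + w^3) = (-4*t - w)/(4*t - w)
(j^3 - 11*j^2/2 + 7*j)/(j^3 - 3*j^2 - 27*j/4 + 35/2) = 2*j/(2*j + 5)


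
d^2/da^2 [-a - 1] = 0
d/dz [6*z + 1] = 6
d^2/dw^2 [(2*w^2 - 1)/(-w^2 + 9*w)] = 6*(-6*w^3 + w^2 - 9*w + 27)/(w^3*(w^3 - 27*w^2 + 243*w - 729))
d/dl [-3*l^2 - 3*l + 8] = -6*l - 3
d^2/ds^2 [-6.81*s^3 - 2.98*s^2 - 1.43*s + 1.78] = -40.86*s - 5.96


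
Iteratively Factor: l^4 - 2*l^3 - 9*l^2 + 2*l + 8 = (l + 2)*(l^3 - 4*l^2 - l + 4) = (l - 1)*(l + 2)*(l^2 - 3*l - 4) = (l - 4)*(l - 1)*(l + 2)*(l + 1)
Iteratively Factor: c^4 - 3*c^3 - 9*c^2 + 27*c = (c + 3)*(c^3 - 6*c^2 + 9*c) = (c - 3)*(c + 3)*(c^2 - 3*c) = (c - 3)^2*(c + 3)*(c)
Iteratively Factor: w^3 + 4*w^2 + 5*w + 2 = (w + 1)*(w^2 + 3*w + 2) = (w + 1)^2*(w + 2)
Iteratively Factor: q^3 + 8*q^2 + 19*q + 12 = (q + 1)*(q^2 + 7*q + 12) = (q + 1)*(q + 4)*(q + 3)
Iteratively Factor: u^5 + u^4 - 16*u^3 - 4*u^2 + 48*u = (u + 2)*(u^4 - u^3 - 14*u^2 + 24*u) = (u + 2)*(u + 4)*(u^3 - 5*u^2 + 6*u) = (u - 3)*(u + 2)*(u + 4)*(u^2 - 2*u) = (u - 3)*(u - 2)*(u + 2)*(u + 4)*(u)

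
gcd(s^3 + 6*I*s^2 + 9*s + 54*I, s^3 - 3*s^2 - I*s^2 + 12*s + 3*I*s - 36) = s + 3*I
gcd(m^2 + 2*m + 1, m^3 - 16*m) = 1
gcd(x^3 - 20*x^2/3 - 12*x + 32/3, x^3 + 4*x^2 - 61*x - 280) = x - 8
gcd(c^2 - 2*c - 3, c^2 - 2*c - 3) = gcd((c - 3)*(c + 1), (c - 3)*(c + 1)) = c^2 - 2*c - 3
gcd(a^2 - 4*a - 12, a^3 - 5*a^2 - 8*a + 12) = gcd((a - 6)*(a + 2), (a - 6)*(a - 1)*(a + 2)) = a^2 - 4*a - 12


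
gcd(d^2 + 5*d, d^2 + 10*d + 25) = d + 5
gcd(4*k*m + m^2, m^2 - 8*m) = m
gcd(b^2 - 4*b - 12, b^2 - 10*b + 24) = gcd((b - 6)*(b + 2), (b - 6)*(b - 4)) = b - 6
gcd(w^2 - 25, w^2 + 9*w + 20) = w + 5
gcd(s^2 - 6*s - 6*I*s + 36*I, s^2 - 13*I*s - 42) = s - 6*I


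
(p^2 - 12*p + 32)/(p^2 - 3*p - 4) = (p - 8)/(p + 1)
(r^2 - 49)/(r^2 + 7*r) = (r - 7)/r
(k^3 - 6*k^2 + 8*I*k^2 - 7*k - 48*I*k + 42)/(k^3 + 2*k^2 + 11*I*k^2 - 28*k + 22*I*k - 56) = (k^2 + k*(-6 + I) - 6*I)/(k^2 + k*(2 + 4*I) + 8*I)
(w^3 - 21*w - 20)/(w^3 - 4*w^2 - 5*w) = (w + 4)/w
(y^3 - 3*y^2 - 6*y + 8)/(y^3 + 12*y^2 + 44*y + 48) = (y^2 - 5*y + 4)/(y^2 + 10*y + 24)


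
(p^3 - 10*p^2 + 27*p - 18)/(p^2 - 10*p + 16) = (p^3 - 10*p^2 + 27*p - 18)/(p^2 - 10*p + 16)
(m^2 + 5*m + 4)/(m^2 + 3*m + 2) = (m + 4)/(m + 2)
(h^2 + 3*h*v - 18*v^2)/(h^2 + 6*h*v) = (h - 3*v)/h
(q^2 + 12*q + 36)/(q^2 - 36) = (q + 6)/(q - 6)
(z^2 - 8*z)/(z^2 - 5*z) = (z - 8)/(z - 5)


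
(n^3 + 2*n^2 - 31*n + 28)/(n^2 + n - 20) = (n^2 + 6*n - 7)/(n + 5)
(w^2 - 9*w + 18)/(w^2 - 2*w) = (w^2 - 9*w + 18)/(w*(w - 2))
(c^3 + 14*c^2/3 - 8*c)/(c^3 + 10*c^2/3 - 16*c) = (3*c - 4)/(3*c - 8)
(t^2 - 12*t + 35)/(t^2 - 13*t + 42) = (t - 5)/(t - 6)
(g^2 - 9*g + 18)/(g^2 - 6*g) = (g - 3)/g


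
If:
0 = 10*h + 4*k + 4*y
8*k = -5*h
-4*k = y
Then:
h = 0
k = 0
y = 0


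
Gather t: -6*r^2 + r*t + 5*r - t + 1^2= -6*r^2 + 5*r + t*(r - 1) + 1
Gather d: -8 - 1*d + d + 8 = 0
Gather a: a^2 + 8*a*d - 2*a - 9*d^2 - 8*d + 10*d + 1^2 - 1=a^2 + a*(8*d - 2) - 9*d^2 + 2*d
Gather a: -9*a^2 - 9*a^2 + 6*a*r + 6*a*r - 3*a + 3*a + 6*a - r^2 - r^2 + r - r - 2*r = -18*a^2 + a*(12*r + 6) - 2*r^2 - 2*r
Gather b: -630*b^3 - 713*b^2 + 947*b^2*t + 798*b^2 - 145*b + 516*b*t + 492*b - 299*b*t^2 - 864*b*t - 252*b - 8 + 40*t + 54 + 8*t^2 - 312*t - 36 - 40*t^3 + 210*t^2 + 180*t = -630*b^3 + b^2*(947*t + 85) + b*(-299*t^2 - 348*t + 95) - 40*t^3 + 218*t^2 - 92*t + 10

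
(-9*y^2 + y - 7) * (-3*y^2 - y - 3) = 27*y^4 + 6*y^3 + 47*y^2 + 4*y + 21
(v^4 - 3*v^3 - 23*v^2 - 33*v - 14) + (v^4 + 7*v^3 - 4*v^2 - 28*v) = 2*v^4 + 4*v^3 - 27*v^2 - 61*v - 14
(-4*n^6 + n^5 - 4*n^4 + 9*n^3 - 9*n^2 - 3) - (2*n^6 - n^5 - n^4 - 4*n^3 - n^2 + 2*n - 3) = -6*n^6 + 2*n^5 - 3*n^4 + 13*n^3 - 8*n^2 - 2*n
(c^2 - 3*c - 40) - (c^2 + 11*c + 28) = -14*c - 68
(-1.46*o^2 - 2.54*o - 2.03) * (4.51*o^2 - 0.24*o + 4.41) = -6.5846*o^4 - 11.105*o^3 - 14.9843*o^2 - 10.7142*o - 8.9523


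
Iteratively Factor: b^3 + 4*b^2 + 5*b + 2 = (b + 2)*(b^2 + 2*b + 1) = (b + 1)*(b + 2)*(b + 1)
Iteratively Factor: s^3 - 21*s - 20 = (s + 1)*(s^2 - s - 20) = (s - 5)*(s + 1)*(s + 4)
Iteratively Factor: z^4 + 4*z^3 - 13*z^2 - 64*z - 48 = (z + 3)*(z^3 + z^2 - 16*z - 16) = (z + 1)*(z + 3)*(z^2 - 16) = (z + 1)*(z + 3)*(z + 4)*(z - 4)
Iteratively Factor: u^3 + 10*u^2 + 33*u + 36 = (u + 4)*(u^2 + 6*u + 9) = (u + 3)*(u + 4)*(u + 3)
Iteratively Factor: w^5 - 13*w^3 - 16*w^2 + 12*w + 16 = (w + 2)*(w^4 - 2*w^3 - 9*w^2 + 2*w + 8) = (w + 1)*(w + 2)*(w^3 - 3*w^2 - 6*w + 8) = (w + 1)*(w + 2)^2*(w^2 - 5*w + 4) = (w - 1)*(w + 1)*(w + 2)^2*(w - 4)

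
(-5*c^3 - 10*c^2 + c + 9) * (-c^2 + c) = 5*c^5 + 5*c^4 - 11*c^3 - 8*c^2 + 9*c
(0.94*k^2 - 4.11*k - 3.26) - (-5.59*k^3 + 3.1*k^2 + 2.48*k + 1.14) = 5.59*k^3 - 2.16*k^2 - 6.59*k - 4.4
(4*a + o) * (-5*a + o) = -20*a^2 - a*o + o^2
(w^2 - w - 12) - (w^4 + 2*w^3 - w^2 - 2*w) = -w^4 - 2*w^3 + 2*w^2 + w - 12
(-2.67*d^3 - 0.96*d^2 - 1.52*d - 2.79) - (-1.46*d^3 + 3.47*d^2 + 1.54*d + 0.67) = -1.21*d^3 - 4.43*d^2 - 3.06*d - 3.46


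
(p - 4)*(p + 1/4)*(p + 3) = p^3 - 3*p^2/4 - 49*p/4 - 3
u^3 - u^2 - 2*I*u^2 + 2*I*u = u*(u - 1)*(u - 2*I)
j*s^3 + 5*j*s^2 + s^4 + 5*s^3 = s^2*(j + s)*(s + 5)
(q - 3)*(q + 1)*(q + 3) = q^3 + q^2 - 9*q - 9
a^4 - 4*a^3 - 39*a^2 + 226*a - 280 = (a - 5)*(a - 4)*(a - 2)*(a + 7)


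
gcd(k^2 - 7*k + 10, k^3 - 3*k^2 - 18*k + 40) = k^2 - 7*k + 10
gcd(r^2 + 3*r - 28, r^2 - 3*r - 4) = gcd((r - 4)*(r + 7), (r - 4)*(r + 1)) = r - 4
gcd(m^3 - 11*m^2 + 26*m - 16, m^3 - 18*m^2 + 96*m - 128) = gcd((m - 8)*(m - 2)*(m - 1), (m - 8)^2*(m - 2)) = m^2 - 10*m + 16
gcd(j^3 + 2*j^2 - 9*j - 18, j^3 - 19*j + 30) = j - 3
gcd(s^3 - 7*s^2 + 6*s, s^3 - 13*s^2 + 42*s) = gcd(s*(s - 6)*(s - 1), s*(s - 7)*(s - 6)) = s^2 - 6*s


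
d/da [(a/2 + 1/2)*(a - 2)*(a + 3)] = 3*a^2/2 + 2*a - 5/2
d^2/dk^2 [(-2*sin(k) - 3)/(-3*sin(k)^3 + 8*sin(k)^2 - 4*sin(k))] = (-72*sin(k)^4 - 99*sin(k)^3 + 868*sin(k)^2 - 868*sin(k) - 656 + 1320/sin(k) - 576/sin(k)^2 + 96/sin(k)^3)/((sin(k) - 2)^3*(3*sin(k) - 2)^3)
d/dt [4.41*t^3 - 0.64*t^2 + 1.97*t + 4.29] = 13.23*t^2 - 1.28*t + 1.97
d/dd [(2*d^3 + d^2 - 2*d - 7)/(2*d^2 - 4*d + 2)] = (d^3 - 3*d^2 + 8)/(d^3 - 3*d^2 + 3*d - 1)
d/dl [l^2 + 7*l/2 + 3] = 2*l + 7/2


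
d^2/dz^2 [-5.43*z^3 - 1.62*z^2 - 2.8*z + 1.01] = -32.58*z - 3.24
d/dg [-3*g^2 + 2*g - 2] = 2 - 6*g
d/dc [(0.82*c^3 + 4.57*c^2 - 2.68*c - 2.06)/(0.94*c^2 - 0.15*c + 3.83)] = (0.7708*c^4 - 0.246*c^3 + 11.2555*c^2 + 38.879*c - 10.5734)/(0.8836*c^4 - 0.282*c^3 + 7.2229*c^2 - 1.149*c + 14.6689)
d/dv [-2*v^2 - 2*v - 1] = -4*v - 2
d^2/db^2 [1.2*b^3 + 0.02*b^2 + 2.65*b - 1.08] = 7.2*b + 0.04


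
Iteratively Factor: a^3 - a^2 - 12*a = (a - 4)*(a^2 + 3*a) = a*(a - 4)*(a + 3)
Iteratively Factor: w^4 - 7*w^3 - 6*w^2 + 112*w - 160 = (w - 4)*(w^3 - 3*w^2 - 18*w + 40) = (w - 5)*(w - 4)*(w^2 + 2*w - 8) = (w - 5)*(w - 4)*(w - 2)*(w + 4)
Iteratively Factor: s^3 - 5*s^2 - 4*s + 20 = (s - 2)*(s^2 - 3*s - 10) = (s - 5)*(s - 2)*(s + 2)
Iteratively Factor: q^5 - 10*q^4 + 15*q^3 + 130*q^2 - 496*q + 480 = (q + 4)*(q^4 - 14*q^3 + 71*q^2 - 154*q + 120) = (q - 5)*(q + 4)*(q^3 - 9*q^2 + 26*q - 24) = (q - 5)*(q - 4)*(q + 4)*(q^2 - 5*q + 6) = (q - 5)*(q - 4)*(q - 2)*(q + 4)*(q - 3)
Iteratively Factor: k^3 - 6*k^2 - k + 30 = (k + 2)*(k^2 - 8*k + 15) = (k - 5)*(k + 2)*(k - 3)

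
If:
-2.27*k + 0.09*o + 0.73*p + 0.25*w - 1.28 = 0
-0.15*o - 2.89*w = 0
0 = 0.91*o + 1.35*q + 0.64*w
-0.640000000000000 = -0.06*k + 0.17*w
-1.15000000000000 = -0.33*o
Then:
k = 10.15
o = 3.48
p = 32.96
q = -2.26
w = -0.18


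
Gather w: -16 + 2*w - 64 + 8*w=10*w - 80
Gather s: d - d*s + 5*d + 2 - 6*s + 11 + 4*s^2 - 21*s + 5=6*d + 4*s^2 + s*(-d - 27) + 18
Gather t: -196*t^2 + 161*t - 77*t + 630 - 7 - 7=-196*t^2 + 84*t + 616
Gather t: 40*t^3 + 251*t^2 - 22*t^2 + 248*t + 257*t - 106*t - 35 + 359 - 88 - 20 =40*t^3 + 229*t^2 + 399*t + 216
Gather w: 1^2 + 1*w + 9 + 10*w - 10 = 11*w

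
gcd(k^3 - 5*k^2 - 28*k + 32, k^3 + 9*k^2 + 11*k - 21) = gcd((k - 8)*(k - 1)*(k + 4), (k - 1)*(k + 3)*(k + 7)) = k - 1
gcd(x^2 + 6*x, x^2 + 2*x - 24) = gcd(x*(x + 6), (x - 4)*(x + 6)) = x + 6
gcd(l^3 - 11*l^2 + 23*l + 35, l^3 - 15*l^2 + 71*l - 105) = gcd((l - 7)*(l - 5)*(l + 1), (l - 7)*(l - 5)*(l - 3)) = l^2 - 12*l + 35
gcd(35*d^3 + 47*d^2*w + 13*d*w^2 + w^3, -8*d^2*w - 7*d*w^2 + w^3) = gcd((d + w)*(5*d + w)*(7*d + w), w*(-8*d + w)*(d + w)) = d + w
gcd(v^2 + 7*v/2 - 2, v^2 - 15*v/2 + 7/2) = v - 1/2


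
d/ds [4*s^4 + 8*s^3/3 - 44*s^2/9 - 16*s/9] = 16*s^3 + 8*s^2 - 88*s/9 - 16/9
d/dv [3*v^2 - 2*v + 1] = 6*v - 2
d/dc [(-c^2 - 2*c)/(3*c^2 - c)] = 7/(9*c^2 - 6*c + 1)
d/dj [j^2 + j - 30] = 2*j + 1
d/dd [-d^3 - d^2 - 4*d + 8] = -3*d^2 - 2*d - 4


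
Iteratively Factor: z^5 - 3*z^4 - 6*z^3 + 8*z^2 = (z)*(z^4 - 3*z^3 - 6*z^2 + 8*z) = z^2*(z^3 - 3*z^2 - 6*z + 8) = z^2*(z - 4)*(z^2 + z - 2) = z^2*(z - 4)*(z - 1)*(z + 2)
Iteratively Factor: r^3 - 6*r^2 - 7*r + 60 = (r + 3)*(r^2 - 9*r + 20) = (r - 5)*(r + 3)*(r - 4)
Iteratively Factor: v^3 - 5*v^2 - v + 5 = (v - 1)*(v^2 - 4*v - 5) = (v - 1)*(v + 1)*(v - 5)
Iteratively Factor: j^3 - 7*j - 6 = (j - 3)*(j^2 + 3*j + 2) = (j - 3)*(j + 2)*(j + 1)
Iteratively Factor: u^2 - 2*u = (u)*(u - 2)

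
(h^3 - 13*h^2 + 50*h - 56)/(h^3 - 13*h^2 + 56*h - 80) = (h^2 - 9*h + 14)/(h^2 - 9*h + 20)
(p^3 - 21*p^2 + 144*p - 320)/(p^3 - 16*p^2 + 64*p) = (p - 5)/p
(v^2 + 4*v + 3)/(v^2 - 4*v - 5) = (v + 3)/(v - 5)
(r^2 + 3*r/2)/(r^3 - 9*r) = (r + 3/2)/(r^2 - 9)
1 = 1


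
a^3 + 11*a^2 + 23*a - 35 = (a - 1)*(a + 5)*(a + 7)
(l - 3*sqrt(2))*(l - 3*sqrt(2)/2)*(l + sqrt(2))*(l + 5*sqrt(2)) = l^4 + 3*sqrt(2)*l^3/2 - 35*l^2 + 9*sqrt(2)*l + 90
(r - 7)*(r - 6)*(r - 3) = r^3 - 16*r^2 + 81*r - 126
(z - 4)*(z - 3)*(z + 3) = z^3 - 4*z^2 - 9*z + 36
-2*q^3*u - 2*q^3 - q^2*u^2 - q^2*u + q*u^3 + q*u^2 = (-2*q + u)*(q + u)*(q*u + q)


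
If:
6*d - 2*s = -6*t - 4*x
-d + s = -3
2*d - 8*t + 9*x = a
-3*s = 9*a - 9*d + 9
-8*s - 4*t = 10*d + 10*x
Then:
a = 1380/769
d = 2070/769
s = -237/769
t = -1221/769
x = -1392/769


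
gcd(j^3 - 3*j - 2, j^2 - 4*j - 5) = j + 1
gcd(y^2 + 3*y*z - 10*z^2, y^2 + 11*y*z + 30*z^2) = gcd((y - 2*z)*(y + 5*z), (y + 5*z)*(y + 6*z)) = y + 5*z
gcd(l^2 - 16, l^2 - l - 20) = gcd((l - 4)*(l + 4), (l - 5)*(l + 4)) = l + 4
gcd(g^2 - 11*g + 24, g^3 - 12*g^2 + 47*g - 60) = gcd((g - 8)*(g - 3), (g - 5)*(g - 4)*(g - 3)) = g - 3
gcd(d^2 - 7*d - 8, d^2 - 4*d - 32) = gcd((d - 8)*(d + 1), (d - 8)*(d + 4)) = d - 8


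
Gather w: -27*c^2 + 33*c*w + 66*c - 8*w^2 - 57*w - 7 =-27*c^2 + 66*c - 8*w^2 + w*(33*c - 57) - 7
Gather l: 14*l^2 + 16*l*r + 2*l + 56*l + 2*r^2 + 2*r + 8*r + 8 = 14*l^2 + l*(16*r + 58) + 2*r^2 + 10*r + 8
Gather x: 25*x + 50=25*x + 50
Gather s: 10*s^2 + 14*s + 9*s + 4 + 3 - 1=10*s^2 + 23*s + 6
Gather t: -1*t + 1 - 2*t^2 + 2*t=-2*t^2 + t + 1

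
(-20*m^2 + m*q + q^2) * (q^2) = -20*m^2*q^2 + m*q^3 + q^4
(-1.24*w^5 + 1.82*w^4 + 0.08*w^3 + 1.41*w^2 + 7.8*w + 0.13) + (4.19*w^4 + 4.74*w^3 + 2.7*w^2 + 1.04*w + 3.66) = -1.24*w^5 + 6.01*w^4 + 4.82*w^3 + 4.11*w^2 + 8.84*w + 3.79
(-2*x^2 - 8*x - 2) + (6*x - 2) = -2*x^2 - 2*x - 4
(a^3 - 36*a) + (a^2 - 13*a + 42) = a^3 + a^2 - 49*a + 42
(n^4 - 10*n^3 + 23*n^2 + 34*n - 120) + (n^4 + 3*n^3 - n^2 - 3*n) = 2*n^4 - 7*n^3 + 22*n^2 + 31*n - 120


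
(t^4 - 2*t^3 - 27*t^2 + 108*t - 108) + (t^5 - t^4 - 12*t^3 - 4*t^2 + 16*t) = t^5 - 14*t^3 - 31*t^2 + 124*t - 108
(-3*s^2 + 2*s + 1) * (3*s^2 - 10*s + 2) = -9*s^4 + 36*s^3 - 23*s^2 - 6*s + 2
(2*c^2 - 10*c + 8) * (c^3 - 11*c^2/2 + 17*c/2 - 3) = 2*c^5 - 21*c^4 + 80*c^3 - 135*c^2 + 98*c - 24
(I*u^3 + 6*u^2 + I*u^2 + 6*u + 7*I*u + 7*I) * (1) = I*u^3 + 6*u^2 + I*u^2 + 6*u + 7*I*u + 7*I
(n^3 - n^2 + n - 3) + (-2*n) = n^3 - n^2 - n - 3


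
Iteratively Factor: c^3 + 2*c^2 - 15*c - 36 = (c + 3)*(c^2 - c - 12) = (c - 4)*(c + 3)*(c + 3)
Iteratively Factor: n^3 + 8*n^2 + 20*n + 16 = (n + 2)*(n^2 + 6*n + 8) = (n + 2)*(n + 4)*(n + 2)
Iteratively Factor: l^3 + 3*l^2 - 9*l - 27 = (l + 3)*(l^2 - 9) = (l + 3)^2*(l - 3)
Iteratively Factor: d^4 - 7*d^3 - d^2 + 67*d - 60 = (d - 1)*(d^3 - 6*d^2 - 7*d + 60) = (d - 5)*(d - 1)*(d^2 - d - 12) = (d - 5)*(d - 4)*(d - 1)*(d + 3)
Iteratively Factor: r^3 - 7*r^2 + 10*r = (r - 5)*(r^2 - 2*r) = r*(r - 5)*(r - 2)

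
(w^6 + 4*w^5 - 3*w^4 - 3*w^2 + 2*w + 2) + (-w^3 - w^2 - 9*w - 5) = w^6 + 4*w^5 - 3*w^4 - w^3 - 4*w^2 - 7*w - 3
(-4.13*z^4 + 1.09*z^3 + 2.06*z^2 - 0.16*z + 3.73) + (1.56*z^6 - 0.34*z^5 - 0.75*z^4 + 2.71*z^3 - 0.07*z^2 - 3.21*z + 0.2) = 1.56*z^6 - 0.34*z^5 - 4.88*z^4 + 3.8*z^3 + 1.99*z^2 - 3.37*z + 3.93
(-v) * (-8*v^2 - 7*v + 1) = 8*v^3 + 7*v^2 - v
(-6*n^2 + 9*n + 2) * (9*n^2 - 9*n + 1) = -54*n^4 + 135*n^3 - 69*n^2 - 9*n + 2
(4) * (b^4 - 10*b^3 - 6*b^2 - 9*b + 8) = 4*b^4 - 40*b^3 - 24*b^2 - 36*b + 32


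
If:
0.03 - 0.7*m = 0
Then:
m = 0.04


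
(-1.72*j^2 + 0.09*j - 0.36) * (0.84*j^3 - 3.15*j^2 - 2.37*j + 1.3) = -1.4448*j^5 + 5.4936*j^4 + 3.4905*j^3 - 1.3153*j^2 + 0.9702*j - 0.468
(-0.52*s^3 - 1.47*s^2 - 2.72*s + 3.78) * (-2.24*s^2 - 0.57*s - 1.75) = 1.1648*s^5 + 3.5892*s^4 + 7.8407*s^3 - 4.3443*s^2 + 2.6054*s - 6.615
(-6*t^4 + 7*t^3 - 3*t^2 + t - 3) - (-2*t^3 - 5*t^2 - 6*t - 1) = -6*t^4 + 9*t^3 + 2*t^2 + 7*t - 2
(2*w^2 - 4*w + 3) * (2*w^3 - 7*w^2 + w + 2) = 4*w^5 - 22*w^4 + 36*w^3 - 21*w^2 - 5*w + 6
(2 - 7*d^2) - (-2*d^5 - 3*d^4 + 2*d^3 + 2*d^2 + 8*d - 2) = 2*d^5 + 3*d^4 - 2*d^3 - 9*d^2 - 8*d + 4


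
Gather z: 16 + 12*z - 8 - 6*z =6*z + 8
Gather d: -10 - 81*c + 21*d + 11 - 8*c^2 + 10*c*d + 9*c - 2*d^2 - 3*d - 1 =-8*c^2 - 72*c - 2*d^2 + d*(10*c + 18)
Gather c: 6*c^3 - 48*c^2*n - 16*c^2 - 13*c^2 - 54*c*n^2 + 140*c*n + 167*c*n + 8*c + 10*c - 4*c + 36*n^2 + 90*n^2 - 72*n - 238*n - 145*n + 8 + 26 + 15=6*c^3 + c^2*(-48*n - 29) + c*(-54*n^2 + 307*n + 14) + 126*n^2 - 455*n + 49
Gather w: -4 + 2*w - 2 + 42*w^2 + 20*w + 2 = 42*w^2 + 22*w - 4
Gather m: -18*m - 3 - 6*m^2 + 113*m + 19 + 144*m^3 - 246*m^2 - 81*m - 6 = 144*m^3 - 252*m^2 + 14*m + 10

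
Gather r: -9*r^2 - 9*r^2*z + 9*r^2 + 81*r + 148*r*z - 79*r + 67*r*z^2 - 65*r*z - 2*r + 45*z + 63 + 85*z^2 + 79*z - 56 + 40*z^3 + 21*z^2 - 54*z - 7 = -9*r^2*z + r*(67*z^2 + 83*z) + 40*z^3 + 106*z^2 + 70*z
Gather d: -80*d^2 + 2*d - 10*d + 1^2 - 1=-80*d^2 - 8*d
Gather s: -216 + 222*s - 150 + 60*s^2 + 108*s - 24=60*s^2 + 330*s - 390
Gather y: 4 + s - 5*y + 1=s - 5*y + 5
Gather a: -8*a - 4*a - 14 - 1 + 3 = -12*a - 12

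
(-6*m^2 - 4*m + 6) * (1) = -6*m^2 - 4*m + 6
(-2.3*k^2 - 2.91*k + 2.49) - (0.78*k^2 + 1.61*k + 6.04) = -3.08*k^2 - 4.52*k - 3.55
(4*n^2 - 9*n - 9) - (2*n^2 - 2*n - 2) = 2*n^2 - 7*n - 7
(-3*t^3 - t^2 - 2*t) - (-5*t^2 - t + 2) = -3*t^3 + 4*t^2 - t - 2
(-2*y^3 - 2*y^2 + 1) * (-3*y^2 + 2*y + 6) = 6*y^5 + 2*y^4 - 16*y^3 - 15*y^2 + 2*y + 6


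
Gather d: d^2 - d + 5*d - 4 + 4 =d^2 + 4*d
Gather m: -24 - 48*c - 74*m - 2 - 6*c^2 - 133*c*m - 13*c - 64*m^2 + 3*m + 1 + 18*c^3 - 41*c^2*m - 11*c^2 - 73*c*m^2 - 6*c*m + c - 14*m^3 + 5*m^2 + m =18*c^3 - 17*c^2 - 60*c - 14*m^3 + m^2*(-73*c - 59) + m*(-41*c^2 - 139*c - 70) - 25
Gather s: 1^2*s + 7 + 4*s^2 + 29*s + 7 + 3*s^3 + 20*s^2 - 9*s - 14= 3*s^3 + 24*s^2 + 21*s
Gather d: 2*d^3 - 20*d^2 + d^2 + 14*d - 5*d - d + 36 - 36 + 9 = 2*d^3 - 19*d^2 + 8*d + 9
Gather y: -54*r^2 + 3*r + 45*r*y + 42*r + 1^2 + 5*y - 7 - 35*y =-54*r^2 + 45*r + y*(45*r - 30) - 6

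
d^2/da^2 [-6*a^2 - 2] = -12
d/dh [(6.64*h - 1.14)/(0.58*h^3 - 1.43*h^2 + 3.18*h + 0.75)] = (-7.7024*h^3 + 11.4788*h^2 - 3.2604*h + 8.6052)/(0.3364*h^6 - 1.6588*h^5 + 5.7337*h^4 - 8.2248*h^3 + 7.9674*h^2 + 4.77*h + 0.5625)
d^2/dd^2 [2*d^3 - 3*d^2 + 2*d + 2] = 12*d - 6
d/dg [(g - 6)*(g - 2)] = 2*g - 8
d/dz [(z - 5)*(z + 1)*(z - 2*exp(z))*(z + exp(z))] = -z^3*exp(z) + 4*z^3 - 4*z^2*exp(2*z) + z^2*exp(z) - 12*z^2 + 12*z*exp(2*z) + 13*z*exp(z) - 10*z + 28*exp(2*z) + 5*exp(z)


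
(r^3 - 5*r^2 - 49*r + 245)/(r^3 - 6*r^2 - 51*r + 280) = (r - 7)/(r - 8)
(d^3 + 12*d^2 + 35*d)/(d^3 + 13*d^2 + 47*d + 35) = d/(d + 1)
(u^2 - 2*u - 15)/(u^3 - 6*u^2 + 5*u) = (u + 3)/(u*(u - 1))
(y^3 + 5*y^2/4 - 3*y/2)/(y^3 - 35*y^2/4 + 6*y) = (y + 2)/(y - 8)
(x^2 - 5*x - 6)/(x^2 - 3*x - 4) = (x - 6)/(x - 4)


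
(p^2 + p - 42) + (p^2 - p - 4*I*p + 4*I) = 2*p^2 - 4*I*p - 42 + 4*I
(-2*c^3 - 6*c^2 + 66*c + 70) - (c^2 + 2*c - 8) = -2*c^3 - 7*c^2 + 64*c + 78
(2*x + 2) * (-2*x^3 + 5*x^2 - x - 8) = -4*x^4 + 6*x^3 + 8*x^2 - 18*x - 16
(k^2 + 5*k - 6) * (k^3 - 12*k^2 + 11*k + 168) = k^5 - 7*k^4 - 55*k^3 + 295*k^2 + 774*k - 1008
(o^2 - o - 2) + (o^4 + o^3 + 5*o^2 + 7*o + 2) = o^4 + o^3 + 6*o^2 + 6*o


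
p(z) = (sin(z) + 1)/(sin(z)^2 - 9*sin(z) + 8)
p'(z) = (-2*sin(z)*cos(z) + 9*cos(z))*(sin(z) + 1)/(sin(z)^2 - 9*sin(z) + 8)^2 + cos(z)/(sin(z)^2 - 9*sin(z) + 8)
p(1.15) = 3.09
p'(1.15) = 15.33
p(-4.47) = 9.59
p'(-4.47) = -80.24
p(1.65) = 90.95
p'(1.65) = -2300.15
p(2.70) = 0.33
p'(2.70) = -0.77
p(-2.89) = 0.07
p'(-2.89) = -0.16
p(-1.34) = 0.00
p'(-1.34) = 0.01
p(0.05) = 0.14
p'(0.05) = 0.30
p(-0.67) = 0.03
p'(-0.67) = 0.07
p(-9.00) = 0.05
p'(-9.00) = -0.11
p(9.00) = 0.32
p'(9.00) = -0.73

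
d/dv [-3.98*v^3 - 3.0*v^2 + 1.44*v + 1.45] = -11.94*v^2 - 6.0*v + 1.44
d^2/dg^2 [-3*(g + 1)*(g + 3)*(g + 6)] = -18*g - 60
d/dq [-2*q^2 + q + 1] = 1 - 4*q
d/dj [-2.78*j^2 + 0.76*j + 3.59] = 0.76 - 5.56*j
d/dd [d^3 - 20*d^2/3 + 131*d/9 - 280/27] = 3*d^2 - 40*d/3 + 131/9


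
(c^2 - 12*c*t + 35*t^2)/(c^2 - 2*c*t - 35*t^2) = (c - 5*t)/(c + 5*t)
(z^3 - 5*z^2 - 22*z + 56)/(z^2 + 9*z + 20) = (z^2 - 9*z + 14)/(z + 5)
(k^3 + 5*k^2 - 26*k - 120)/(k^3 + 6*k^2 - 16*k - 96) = (k - 5)/(k - 4)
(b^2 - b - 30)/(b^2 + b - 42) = (b + 5)/(b + 7)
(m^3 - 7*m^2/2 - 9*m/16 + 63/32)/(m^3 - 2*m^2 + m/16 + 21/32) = (8*m^2 - 22*m - 21)/(8*m^2 - 10*m - 7)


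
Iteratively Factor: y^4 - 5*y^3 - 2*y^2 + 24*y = (y + 2)*(y^3 - 7*y^2 + 12*y) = (y - 3)*(y + 2)*(y^2 - 4*y) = y*(y - 3)*(y + 2)*(y - 4)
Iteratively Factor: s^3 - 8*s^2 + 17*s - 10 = (s - 2)*(s^2 - 6*s + 5) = (s - 2)*(s - 1)*(s - 5)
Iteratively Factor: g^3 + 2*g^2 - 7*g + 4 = (g + 4)*(g^2 - 2*g + 1) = (g - 1)*(g + 4)*(g - 1)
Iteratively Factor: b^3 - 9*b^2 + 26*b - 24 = (b - 3)*(b^2 - 6*b + 8) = (b - 3)*(b - 2)*(b - 4)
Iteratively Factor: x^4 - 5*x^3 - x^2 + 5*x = (x + 1)*(x^3 - 6*x^2 + 5*x) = (x - 1)*(x + 1)*(x^2 - 5*x) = (x - 5)*(x - 1)*(x + 1)*(x)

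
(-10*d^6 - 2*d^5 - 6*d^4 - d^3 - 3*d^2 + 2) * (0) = 0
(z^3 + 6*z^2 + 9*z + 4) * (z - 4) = z^4 + 2*z^3 - 15*z^2 - 32*z - 16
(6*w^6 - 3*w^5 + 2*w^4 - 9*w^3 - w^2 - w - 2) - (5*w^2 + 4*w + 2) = 6*w^6 - 3*w^5 + 2*w^4 - 9*w^3 - 6*w^2 - 5*w - 4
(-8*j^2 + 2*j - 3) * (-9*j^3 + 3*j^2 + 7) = 72*j^5 - 42*j^4 + 33*j^3 - 65*j^2 + 14*j - 21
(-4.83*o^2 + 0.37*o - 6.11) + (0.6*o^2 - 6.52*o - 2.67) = -4.23*o^2 - 6.15*o - 8.78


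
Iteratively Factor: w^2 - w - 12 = (w + 3)*(w - 4)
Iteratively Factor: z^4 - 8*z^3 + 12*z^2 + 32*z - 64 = (z - 4)*(z^3 - 4*z^2 - 4*z + 16) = (z - 4)^2*(z^2 - 4) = (z - 4)^2*(z + 2)*(z - 2)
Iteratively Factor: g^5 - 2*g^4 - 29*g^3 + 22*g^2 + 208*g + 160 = (g + 4)*(g^4 - 6*g^3 - 5*g^2 + 42*g + 40) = (g - 4)*(g + 4)*(g^3 - 2*g^2 - 13*g - 10) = (g - 4)*(g + 2)*(g + 4)*(g^2 - 4*g - 5) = (g - 4)*(g + 1)*(g + 2)*(g + 4)*(g - 5)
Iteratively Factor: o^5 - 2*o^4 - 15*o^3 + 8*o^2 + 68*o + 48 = (o + 1)*(o^4 - 3*o^3 - 12*o^2 + 20*o + 48) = (o - 3)*(o + 1)*(o^3 - 12*o - 16) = (o - 3)*(o + 1)*(o + 2)*(o^2 - 2*o - 8) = (o - 4)*(o - 3)*(o + 1)*(o + 2)*(o + 2)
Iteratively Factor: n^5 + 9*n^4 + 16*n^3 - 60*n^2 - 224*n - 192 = (n + 2)*(n^4 + 7*n^3 + 2*n^2 - 64*n - 96) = (n + 2)*(n + 4)*(n^3 + 3*n^2 - 10*n - 24) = (n + 2)^2*(n + 4)*(n^2 + n - 12) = (n - 3)*(n + 2)^2*(n + 4)*(n + 4)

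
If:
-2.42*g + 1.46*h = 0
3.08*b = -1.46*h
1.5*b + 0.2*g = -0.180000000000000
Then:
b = -0.14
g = 0.18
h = 0.30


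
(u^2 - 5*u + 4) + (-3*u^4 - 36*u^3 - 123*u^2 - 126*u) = -3*u^4 - 36*u^3 - 122*u^2 - 131*u + 4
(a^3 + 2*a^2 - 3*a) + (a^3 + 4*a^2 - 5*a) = 2*a^3 + 6*a^2 - 8*a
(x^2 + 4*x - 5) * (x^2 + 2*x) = x^4 + 6*x^3 + 3*x^2 - 10*x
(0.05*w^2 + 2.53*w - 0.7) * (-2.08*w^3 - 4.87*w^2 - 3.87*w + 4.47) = -0.104*w^5 - 5.5059*w^4 - 11.0586*w^3 - 6.1586*w^2 + 14.0181*w - 3.129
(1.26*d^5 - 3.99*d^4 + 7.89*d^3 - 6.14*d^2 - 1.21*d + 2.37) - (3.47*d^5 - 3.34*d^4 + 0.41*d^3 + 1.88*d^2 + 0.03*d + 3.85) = -2.21*d^5 - 0.65*d^4 + 7.48*d^3 - 8.02*d^2 - 1.24*d - 1.48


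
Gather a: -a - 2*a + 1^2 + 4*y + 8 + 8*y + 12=-3*a + 12*y + 21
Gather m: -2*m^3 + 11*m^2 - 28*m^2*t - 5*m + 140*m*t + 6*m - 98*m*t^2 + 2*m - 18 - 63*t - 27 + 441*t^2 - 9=-2*m^3 + m^2*(11 - 28*t) + m*(-98*t^2 + 140*t + 3) + 441*t^2 - 63*t - 54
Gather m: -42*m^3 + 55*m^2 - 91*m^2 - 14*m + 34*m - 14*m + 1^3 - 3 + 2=-42*m^3 - 36*m^2 + 6*m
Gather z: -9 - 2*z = -2*z - 9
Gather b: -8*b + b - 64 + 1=-7*b - 63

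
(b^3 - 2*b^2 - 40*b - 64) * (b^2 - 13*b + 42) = b^5 - 15*b^4 + 28*b^3 + 372*b^2 - 848*b - 2688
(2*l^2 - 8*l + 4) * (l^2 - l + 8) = 2*l^4 - 10*l^3 + 28*l^2 - 68*l + 32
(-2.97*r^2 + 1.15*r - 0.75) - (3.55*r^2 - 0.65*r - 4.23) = -6.52*r^2 + 1.8*r + 3.48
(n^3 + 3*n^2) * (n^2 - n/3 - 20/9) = n^5 + 8*n^4/3 - 29*n^3/9 - 20*n^2/3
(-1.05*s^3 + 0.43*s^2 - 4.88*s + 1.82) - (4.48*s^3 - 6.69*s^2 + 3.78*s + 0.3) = -5.53*s^3 + 7.12*s^2 - 8.66*s + 1.52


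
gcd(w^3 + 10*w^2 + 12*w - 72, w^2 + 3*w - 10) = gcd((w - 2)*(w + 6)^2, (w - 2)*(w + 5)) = w - 2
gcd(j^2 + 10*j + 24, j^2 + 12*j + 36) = j + 6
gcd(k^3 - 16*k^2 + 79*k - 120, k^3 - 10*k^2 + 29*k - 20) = k - 5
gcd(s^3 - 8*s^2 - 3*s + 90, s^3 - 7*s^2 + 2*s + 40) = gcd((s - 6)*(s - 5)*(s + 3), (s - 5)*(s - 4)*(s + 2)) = s - 5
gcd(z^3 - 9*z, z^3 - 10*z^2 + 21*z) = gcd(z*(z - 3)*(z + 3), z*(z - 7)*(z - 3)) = z^2 - 3*z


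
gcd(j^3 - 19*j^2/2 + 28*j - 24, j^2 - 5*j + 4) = j - 4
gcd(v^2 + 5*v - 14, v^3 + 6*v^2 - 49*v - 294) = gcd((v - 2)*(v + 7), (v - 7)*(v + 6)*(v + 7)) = v + 7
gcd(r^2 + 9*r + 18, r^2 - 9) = r + 3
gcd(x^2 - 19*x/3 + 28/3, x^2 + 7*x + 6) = 1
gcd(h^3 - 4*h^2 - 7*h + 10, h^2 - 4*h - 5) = h - 5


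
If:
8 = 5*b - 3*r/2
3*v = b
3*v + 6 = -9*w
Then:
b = -9*w - 6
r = -30*w - 76/3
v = -3*w - 2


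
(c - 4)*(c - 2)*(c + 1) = c^3 - 5*c^2 + 2*c + 8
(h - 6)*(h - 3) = h^2 - 9*h + 18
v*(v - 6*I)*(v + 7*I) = v^3 + I*v^2 + 42*v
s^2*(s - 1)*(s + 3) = s^4 + 2*s^3 - 3*s^2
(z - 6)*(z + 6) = z^2 - 36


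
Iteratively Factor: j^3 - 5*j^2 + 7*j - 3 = (j - 1)*(j^2 - 4*j + 3) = (j - 1)^2*(j - 3)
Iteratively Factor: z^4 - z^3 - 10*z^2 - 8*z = (z + 2)*(z^3 - 3*z^2 - 4*z) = z*(z + 2)*(z^2 - 3*z - 4) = z*(z + 1)*(z + 2)*(z - 4)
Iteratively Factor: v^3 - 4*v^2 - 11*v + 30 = (v - 2)*(v^2 - 2*v - 15) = (v - 5)*(v - 2)*(v + 3)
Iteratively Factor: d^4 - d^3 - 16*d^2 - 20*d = (d)*(d^3 - d^2 - 16*d - 20) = d*(d + 2)*(d^2 - 3*d - 10) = d*(d + 2)^2*(d - 5)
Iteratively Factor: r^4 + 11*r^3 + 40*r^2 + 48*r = (r + 4)*(r^3 + 7*r^2 + 12*r) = (r + 4)^2*(r^2 + 3*r) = r*(r + 4)^2*(r + 3)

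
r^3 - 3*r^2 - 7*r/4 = r*(r - 7/2)*(r + 1/2)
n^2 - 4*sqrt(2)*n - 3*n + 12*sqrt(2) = (n - 3)*(n - 4*sqrt(2))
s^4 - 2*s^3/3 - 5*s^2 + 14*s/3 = s*(s - 2)*(s - 1)*(s + 7/3)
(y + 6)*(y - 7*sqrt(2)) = y^2 - 7*sqrt(2)*y + 6*y - 42*sqrt(2)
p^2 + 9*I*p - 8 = (p + I)*(p + 8*I)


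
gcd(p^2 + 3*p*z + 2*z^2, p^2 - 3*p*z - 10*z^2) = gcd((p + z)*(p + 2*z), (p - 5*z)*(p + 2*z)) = p + 2*z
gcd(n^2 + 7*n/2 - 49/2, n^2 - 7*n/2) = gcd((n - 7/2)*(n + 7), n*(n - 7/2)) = n - 7/2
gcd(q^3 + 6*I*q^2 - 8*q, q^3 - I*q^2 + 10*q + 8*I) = q + 2*I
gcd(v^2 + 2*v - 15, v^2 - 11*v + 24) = v - 3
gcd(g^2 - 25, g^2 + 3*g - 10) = g + 5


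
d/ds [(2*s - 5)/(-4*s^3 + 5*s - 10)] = (-8*s^3 + 10*s + (2*s - 5)*(12*s^2 - 5) - 20)/(4*s^3 - 5*s + 10)^2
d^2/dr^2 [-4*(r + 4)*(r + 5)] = -8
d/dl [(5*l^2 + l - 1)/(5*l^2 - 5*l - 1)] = 6*(-5*l^2 - 1)/(25*l^4 - 50*l^3 + 15*l^2 + 10*l + 1)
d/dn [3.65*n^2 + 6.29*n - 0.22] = 7.3*n + 6.29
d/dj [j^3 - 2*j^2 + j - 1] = 3*j^2 - 4*j + 1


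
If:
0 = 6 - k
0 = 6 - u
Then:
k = 6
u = 6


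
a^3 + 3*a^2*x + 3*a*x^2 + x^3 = (a + x)^3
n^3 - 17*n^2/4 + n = n*(n - 4)*(n - 1/4)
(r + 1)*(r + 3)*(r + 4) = r^3 + 8*r^2 + 19*r + 12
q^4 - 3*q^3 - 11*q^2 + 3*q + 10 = (q - 5)*(q - 1)*(q + 1)*(q + 2)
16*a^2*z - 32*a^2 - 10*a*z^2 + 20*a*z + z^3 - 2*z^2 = (-8*a + z)*(-2*a + z)*(z - 2)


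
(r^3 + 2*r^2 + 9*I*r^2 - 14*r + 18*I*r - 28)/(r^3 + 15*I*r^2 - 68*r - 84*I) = (r + 2)/(r + 6*I)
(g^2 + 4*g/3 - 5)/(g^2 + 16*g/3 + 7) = (3*g - 5)/(3*g + 7)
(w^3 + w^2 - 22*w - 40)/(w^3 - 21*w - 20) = (w + 2)/(w + 1)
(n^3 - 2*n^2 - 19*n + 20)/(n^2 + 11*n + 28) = (n^2 - 6*n + 5)/(n + 7)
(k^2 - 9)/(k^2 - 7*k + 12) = (k + 3)/(k - 4)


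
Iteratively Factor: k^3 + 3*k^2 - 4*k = (k + 4)*(k^2 - k) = (k - 1)*(k + 4)*(k)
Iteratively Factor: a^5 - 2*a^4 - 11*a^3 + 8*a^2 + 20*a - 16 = (a - 1)*(a^4 - a^3 - 12*a^2 - 4*a + 16) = (a - 4)*(a - 1)*(a^3 + 3*a^2 - 4) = (a - 4)*(a - 1)*(a + 2)*(a^2 + a - 2) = (a - 4)*(a - 1)^2*(a + 2)*(a + 2)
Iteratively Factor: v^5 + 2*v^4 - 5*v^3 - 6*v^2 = (v + 1)*(v^4 + v^3 - 6*v^2) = (v - 2)*(v + 1)*(v^3 + 3*v^2) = (v - 2)*(v + 1)*(v + 3)*(v^2) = v*(v - 2)*(v + 1)*(v + 3)*(v)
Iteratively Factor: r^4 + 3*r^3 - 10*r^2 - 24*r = (r + 4)*(r^3 - r^2 - 6*r) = (r + 2)*(r + 4)*(r^2 - 3*r) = (r - 3)*(r + 2)*(r + 4)*(r)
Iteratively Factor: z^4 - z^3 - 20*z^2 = (z - 5)*(z^3 + 4*z^2) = (z - 5)*(z + 4)*(z^2) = z*(z - 5)*(z + 4)*(z)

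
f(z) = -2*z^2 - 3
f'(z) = -4*z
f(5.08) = -54.61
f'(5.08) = -20.32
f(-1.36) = -6.70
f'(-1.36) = 5.44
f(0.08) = -3.01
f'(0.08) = -0.32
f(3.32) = -25.04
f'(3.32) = -13.28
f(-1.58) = -7.99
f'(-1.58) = 6.32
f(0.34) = -3.23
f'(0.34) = -1.36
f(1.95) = -10.60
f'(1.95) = -7.80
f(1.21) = -5.93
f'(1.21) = -4.84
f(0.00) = -3.00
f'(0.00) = 0.00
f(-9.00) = -165.00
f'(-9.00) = 36.00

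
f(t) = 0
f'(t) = 0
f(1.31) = 0.00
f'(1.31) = 0.00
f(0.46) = 0.00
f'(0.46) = 0.00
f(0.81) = 0.00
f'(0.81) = 0.00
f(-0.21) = 0.00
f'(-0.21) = 0.00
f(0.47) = 0.00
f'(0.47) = 0.00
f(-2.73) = 0.00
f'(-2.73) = 0.00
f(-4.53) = 0.00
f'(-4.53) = 0.00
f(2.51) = 0.00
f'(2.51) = 0.00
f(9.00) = 0.00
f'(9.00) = 0.00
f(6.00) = 0.00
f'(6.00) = 0.00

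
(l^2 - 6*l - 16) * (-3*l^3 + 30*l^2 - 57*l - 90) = -3*l^5 + 48*l^4 - 189*l^3 - 228*l^2 + 1452*l + 1440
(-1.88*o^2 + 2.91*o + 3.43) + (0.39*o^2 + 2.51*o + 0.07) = -1.49*o^2 + 5.42*o + 3.5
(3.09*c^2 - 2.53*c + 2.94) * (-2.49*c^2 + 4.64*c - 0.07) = -7.6941*c^4 + 20.6373*c^3 - 19.2761*c^2 + 13.8187*c - 0.2058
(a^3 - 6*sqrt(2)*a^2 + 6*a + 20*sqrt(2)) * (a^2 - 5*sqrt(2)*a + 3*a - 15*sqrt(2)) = a^5 - 11*sqrt(2)*a^4 + 3*a^4 - 33*sqrt(2)*a^3 + 66*a^3 - 10*sqrt(2)*a^2 + 198*a^2 - 200*a - 30*sqrt(2)*a - 600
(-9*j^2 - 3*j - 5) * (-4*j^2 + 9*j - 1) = 36*j^4 - 69*j^3 + 2*j^2 - 42*j + 5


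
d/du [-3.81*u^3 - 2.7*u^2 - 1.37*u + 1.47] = -11.43*u^2 - 5.4*u - 1.37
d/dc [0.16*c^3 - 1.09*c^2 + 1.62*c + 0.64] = 0.48*c^2 - 2.18*c + 1.62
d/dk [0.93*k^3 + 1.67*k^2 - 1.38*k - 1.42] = 2.79*k^2 + 3.34*k - 1.38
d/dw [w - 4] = 1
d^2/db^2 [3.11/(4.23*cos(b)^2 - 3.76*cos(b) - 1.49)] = (222.587676*(1 - cos(b)^2)^2 - 148.391784*cos(b)^3 + 233.667362*cos(b)^2 + 279.360104*cos(b) - 349.726342)/(-4.23*cos(b)^2 + 3.76*cos(b) + 1.49)^3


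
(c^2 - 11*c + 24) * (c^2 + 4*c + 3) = c^4 - 7*c^3 - 17*c^2 + 63*c + 72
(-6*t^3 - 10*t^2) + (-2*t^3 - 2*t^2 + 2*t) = -8*t^3 - 12*t^2 + 2*t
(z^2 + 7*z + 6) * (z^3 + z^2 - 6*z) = z^5 + 8*z^4 + 7*z^3 - 36*z^2 - 36*z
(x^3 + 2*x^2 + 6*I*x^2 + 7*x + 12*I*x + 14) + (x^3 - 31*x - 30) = 2*x^3 + 2*x^2 + 6*I*x^2 - 24*x + 12*I*x - 16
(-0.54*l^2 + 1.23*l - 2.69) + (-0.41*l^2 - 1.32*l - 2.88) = -0.95*l^2 - 0.0900000000000001*l - 5.57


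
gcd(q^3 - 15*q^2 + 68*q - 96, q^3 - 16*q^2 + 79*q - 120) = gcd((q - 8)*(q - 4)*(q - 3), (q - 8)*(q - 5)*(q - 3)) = q^2 - 11*q + 24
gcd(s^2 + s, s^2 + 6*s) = s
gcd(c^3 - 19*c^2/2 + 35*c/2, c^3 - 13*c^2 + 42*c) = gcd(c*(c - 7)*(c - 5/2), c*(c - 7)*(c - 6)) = c^2 - 7*c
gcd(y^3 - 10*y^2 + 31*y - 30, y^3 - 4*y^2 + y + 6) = y^2 - 5*y + 6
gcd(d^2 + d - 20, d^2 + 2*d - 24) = d - 4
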